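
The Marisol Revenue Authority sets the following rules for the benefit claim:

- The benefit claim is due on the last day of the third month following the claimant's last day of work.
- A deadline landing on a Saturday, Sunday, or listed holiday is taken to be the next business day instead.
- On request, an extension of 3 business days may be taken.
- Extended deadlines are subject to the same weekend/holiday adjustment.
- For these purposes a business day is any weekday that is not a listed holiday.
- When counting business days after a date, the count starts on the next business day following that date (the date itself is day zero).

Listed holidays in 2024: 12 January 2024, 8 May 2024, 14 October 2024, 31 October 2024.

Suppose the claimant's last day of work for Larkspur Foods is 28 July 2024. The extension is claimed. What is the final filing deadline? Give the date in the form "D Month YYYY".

6 November 2024

The third month after 28 July 2024 is October 2024, whose last day is 31 October 2024.
31 October 2024 is a listed holiday, so it moves to the next business day, 1 November 2024 (Friday).
Applying the 3-business-day extension: 3 business days after 1 November 2024 is 6 November 2024.
6 November 2024 is a Wednesday and not a listed holiday, so it stands.
Final deadline: 6 November 2024.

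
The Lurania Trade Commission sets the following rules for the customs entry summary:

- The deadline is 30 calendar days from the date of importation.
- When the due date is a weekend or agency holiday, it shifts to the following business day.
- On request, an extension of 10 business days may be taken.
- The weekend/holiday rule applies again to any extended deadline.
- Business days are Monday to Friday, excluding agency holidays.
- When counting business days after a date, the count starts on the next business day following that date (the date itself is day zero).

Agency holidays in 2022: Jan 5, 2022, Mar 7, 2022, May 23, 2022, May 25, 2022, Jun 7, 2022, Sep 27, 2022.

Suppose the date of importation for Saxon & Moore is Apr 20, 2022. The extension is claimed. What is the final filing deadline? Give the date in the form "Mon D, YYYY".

From Apr 20, 2022, 30 calendar days later is May 20, 2022.
May 20, 2022 (Friday) is already a business day.
Counting 10 further business days from May 20, 2022 reaches Jun 8, 2022.
Jun 8, 2022 falls on a Wednesday, which is a business day, so no adjustment is needed.
Deadline: Jun 8, 2022.

Jun 8, 2022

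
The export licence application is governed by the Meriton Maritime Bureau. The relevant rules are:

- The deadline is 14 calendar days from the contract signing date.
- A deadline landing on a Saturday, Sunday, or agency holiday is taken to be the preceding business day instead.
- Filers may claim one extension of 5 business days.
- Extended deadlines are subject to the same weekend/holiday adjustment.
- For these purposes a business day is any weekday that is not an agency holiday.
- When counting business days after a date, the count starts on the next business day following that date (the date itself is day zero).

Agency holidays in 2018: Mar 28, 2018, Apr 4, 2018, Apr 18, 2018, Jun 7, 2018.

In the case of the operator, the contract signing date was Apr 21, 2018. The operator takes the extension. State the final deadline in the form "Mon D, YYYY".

May 11, 2018

Adding 14 calendar days to Apr 21, 2018 gives May 5, 2018.
May 5, 2018 is a Saturday, so it moves to the preceding business day, May 4, 2018 (Friday).
The 5-business-day extension runs from May 4, 2018 to May 11, 2018.
May 11, 2018 is a Friday and not a listed holiday, so it stands.
So the filing is due May 11, 2018.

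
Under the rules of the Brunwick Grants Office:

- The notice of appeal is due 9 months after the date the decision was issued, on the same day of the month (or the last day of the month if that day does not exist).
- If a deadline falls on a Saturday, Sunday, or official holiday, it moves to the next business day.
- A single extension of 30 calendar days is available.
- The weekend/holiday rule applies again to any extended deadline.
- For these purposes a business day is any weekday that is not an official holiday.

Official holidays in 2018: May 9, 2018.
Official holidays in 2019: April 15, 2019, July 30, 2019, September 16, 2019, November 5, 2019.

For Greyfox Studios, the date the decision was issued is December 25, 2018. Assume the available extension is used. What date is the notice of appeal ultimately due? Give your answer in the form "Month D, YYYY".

October 25, 2019

9 months after December 25, 2018, on the same day of the month, is September 25, 2019.
September 25, 2019 falls on a Wednesday, which is a business day, so no adjustment is needed.
Applying the 30-calendar-day extension: September 25, 2019 + 30 days = October 25, 2019.
October 25, 2019 is a Friday and not a listed holiday, so it stands.
Deadline: October 25, 2019.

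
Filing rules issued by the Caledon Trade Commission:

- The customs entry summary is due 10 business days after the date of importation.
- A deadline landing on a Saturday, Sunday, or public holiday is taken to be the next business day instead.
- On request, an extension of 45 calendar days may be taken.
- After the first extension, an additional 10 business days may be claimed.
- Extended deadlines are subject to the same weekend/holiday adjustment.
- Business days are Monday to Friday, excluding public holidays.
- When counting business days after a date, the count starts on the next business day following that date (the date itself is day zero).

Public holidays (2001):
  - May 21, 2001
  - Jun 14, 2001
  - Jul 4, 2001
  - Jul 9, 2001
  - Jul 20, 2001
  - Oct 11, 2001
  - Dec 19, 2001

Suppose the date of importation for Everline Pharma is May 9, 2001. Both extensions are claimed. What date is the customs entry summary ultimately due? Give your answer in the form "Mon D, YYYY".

Jul 25, 2001

Counting 10 business days after May 9, 2001 (skipping weekends and listed holidays) reaches May 24, 2001.
May 24, 2001 falls on a Thursday, which is a business day, so no adjustment is needed.
The 45-calendar-day extension moves the deadline from May 24, 2001 to Jul 8, 2001.
Jul 8, 2001 is a Sunday; the next business day is Jul 10, 2001 (Tuesday).
The 10-business-day extension runs from Jul 10, 2001 to Jul 25, 2001.
Jul 25, 2001 (Wednesday) is already a business day.
Deadline: Jul 25, 2001.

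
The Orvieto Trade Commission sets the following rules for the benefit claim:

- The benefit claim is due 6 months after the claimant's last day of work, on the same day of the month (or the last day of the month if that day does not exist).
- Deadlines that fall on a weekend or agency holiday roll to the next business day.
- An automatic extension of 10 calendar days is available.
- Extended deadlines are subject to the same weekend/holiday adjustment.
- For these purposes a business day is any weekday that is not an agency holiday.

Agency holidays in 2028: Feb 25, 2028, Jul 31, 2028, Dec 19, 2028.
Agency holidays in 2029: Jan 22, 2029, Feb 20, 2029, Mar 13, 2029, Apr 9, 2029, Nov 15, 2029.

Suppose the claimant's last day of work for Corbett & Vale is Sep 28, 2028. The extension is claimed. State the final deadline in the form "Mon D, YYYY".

6 months from Sep 28, 2028 is Mar 28, 2029.
Mar 28, 2029 falls on a Wednesday, which is a business day, so no adjustment is needed.
The 10-calendar-day extension moves the deadline from Mar 28, 2029 to Apr 7, 2029.
Because Apr 7, 2029 is a Saturday, the deadline becomes Apr 10, 2029 (Tuesday).
So the filing is due Apr 10, 2029.

Apr 10, 2029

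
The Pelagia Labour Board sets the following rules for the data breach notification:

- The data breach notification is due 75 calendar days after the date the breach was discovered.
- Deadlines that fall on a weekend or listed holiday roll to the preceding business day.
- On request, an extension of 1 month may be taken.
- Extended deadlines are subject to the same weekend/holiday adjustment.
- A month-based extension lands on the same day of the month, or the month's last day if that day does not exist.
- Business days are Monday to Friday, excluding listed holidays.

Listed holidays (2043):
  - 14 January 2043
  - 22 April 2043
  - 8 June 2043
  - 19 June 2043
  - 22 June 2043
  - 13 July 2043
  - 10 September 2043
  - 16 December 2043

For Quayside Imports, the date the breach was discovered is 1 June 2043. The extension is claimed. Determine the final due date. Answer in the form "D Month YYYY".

14 September 2043

Trigger date 1 June 2043 + 75 calendar days = 15 August 2043.
15 August 2043 is a Saturday, so it moves to the preceding business day, 14 August 2043 (Friday).
The 1 month extension carries 14 August 2043 to 14 September 2043.
14 September 2043 is a Monday and not a listed holiday, so it stands.
Deadline: 14 September 2043.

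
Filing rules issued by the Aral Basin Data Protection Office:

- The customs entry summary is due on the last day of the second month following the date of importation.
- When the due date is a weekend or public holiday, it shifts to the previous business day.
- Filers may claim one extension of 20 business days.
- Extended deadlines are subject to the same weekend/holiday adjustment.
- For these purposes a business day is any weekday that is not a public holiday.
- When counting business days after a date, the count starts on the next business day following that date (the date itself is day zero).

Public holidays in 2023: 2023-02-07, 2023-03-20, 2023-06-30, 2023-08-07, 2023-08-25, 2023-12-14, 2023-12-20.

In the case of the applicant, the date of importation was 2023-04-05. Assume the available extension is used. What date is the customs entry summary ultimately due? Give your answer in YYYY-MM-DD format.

2 months after 2023-04-05 falls in June 2023; the last day of that month is 2023-06-30.
2023-06-30 falls on a listed holiday. Rolling to the preceding business day gives 2023-06-29, a Thursday.
The 20-business-day extension runs from 2023-06-29 to 2023-07-28.
2023-07-28 is a Friday and not a listed holiday, so it stands.
Final deadline: 2023-07-28.

2023-07-28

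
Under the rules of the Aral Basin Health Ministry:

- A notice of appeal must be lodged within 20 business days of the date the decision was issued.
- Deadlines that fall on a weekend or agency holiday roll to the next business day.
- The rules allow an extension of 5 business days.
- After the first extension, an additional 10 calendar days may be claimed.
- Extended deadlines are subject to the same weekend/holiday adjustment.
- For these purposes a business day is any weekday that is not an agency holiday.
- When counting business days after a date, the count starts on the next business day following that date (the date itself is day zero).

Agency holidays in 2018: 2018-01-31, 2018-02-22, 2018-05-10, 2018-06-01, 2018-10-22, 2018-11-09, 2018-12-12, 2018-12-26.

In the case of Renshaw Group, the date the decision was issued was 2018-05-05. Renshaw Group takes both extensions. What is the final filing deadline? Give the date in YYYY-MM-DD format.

2018-06-22

20 business days after 2018-05-05, excluding weekends and holidays, is 2018-06-05.
2018-06-05 is a Tuesday and not a listed holiday, so it stands.
The 5-business-day extension runs from 2018-06-05 to 2018-06-12.
2018-06-12 (Tuesday) is already a business day.
Applying the 10-calendar-day extension: 2018-06-12 + 10 days = 2018-06-22.
Since 2018-06-22 is a Friday and not a holiday, the date is unchanged.
Deadline: 2018-06-22.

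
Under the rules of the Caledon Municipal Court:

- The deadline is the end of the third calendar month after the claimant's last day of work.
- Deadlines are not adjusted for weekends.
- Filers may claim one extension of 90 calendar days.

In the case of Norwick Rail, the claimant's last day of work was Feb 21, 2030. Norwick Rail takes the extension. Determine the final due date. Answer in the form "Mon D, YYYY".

3 months after Feb 21, 2030 is May 2030; that month ends on May 31, 2030.
May 31, 2030 falls on a Friday. The rules make no weekend/holiday allowance, so it remains May 31, 2030.
Applying the 90-calendar-day extension: May 31, 2030 + 90 days = Aug 29, 2030.
Aug 29, 2030 falls on a Thursday. The rules make no weekend/holiday allowance, so it remains Aug 29, 2030.
The final due date is Aug 29, 2030.

Aug 29, 2030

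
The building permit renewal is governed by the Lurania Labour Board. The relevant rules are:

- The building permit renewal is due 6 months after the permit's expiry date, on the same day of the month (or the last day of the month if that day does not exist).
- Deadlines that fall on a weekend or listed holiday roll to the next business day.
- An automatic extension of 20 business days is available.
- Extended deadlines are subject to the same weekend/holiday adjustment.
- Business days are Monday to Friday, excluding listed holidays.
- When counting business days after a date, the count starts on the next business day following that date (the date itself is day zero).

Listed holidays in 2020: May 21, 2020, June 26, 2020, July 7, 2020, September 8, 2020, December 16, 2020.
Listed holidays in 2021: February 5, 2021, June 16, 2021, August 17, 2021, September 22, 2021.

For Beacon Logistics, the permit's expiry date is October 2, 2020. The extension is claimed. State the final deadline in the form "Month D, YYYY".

6 months from October 2, 2020 is April 2, 2021.
April 2, 2021 (Friday) is already a business day.
The 20-business-day extension runs from April 2, 2021 to April 30, 2021.
April 30, 2021 (Friday) is already a business day.
The final due date is April 30, 2021.

April 30, 2021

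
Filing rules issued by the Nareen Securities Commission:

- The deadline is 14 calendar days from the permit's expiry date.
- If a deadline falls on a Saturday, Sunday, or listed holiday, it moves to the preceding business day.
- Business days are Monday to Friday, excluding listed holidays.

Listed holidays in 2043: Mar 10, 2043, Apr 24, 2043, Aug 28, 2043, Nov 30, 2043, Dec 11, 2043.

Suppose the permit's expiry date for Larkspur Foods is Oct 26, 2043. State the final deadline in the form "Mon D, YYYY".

Nov 9, 2043

Adding 14 calendar days to Oct 26, 2043 gives Nov 9, 2043.
Nov 9, 2043 (Monday) is already a business day.
The final due date is Nov 9, 2043.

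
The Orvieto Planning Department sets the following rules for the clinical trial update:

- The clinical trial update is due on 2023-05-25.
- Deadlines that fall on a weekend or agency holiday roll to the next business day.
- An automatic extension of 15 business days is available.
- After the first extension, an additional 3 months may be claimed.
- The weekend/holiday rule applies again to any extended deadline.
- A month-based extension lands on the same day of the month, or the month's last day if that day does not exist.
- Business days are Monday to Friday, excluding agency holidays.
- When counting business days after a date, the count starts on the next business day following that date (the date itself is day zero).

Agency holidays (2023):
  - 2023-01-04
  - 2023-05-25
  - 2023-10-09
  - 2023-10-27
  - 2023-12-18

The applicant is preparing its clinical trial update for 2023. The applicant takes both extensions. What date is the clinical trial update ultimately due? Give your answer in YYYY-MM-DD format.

The statutory due date is 2023-05-25.
2023-05-25 falls on a listed holiday. Rolling to the next business day gives 2023-05-26, a Friday.
Applying the 15-business-day extension: 15 business days after 2023-05-26 is 2023-06-16.
2023-06-16 is a Friday and not a listed holiday, so it stands.
The 3 months extension carries 2023-06-16 to 2023-09-16.
2023-09-16 falls on a Saturday. Rolling to the next business day gives 2023-09-18, a Monday.
Deadline: 2023-09-18.

2023-09-18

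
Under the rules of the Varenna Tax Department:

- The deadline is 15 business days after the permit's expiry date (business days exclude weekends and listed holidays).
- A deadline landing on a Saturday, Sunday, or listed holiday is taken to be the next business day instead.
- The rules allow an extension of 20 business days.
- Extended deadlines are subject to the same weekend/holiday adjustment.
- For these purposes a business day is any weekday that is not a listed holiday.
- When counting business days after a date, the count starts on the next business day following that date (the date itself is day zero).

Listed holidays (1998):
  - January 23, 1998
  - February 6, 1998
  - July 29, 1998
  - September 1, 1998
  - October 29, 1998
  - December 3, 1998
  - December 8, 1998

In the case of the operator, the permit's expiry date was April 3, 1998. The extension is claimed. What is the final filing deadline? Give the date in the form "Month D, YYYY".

May 22, 1998

15 business days after April 3, 1998, excluding weekends and holidays, is April 24, 1998.
Since April 24, 1998 is a Friday and not a holiday, the date is unchanged.
Applying the 20-business-day extension: 20 business days after April 24, 1998 is May 22, 1998.
May 22, 1998 is a Friday and not a listed holiday, so it stands.
Final deadline: May 22, 1998.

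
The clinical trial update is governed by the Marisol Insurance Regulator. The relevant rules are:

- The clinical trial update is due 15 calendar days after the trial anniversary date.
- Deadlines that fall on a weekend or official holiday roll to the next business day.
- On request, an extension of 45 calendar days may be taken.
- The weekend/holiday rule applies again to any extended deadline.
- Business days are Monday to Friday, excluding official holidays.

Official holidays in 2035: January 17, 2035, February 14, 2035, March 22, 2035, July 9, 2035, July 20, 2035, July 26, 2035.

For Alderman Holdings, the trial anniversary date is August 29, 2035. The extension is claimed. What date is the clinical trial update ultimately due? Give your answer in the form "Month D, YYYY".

October 29, 2035

Trigger date August 29, 2035 + 15 calendar days = September 13, 2035.
Since September 13, 2035 is a Thursday and not a holiday, the date is unchanged.
The 45-calendar-day extension moves the deadline from September 13, 2035 to October 28, 2035.
October 28, 2035 is a Sunday, so it moves to the next business day, October 29, 2035 (Monday).
So the filing is due October 29, 2035.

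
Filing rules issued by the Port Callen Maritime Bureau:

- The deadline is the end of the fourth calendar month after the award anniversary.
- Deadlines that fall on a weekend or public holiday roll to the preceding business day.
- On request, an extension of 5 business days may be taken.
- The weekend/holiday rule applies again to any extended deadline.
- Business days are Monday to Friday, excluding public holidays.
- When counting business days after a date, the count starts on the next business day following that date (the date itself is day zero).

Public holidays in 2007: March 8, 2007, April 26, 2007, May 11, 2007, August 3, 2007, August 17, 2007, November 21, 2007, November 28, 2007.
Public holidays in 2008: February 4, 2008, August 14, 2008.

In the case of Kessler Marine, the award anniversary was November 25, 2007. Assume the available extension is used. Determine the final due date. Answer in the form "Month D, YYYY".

April 7, 2008

4 months after November 25, 2007 is March 2008; that month ends on March 31, 2008.
March 31, 2008 (Monday) is already a business day.
Applying the 5-business-day extension: 5 business days after March 31, 2008 is April 7, 2008.
April 7, 2008 falls on a Monday, which is a business day, so no adjustment is needed.
The final due date is April 7, 2008.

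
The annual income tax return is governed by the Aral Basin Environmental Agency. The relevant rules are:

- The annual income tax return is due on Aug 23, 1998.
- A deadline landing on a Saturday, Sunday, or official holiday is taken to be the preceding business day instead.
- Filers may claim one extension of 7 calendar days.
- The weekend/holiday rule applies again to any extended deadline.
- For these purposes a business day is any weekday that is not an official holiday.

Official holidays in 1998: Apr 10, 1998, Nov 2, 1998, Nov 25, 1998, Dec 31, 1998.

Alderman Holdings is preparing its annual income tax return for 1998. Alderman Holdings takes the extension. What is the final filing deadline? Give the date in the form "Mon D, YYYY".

The statutory due date is Aug 23, 1998.
Aug 23, 1998 is a Sunday; the preceding business day is Aug 21, 1998 (Friday).
The 7-calendar-day extension moves the deadline from Aug 21, 1998 to Aug 28, 1998.
Aug 28, 1998 is a Friday and not a listed holiday, so it stands.
Final deadline: Aug 28, 1998.

Aug 28, 1998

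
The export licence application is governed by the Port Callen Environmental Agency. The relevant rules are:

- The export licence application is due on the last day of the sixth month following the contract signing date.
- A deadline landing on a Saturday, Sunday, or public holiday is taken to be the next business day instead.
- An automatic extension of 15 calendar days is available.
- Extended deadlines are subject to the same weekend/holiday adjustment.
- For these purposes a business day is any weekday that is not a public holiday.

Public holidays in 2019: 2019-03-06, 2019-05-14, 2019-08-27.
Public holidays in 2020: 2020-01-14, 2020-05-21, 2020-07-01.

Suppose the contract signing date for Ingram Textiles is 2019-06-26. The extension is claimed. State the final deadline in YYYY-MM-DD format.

2020-01-15

The sixth month after 2019-06-26 is December 2019, whose last day is 2019-12-31.
2019-12-31 is a Tuesday and not a listed holiday, so it stands.
Add the 15 calendar-day extension to 2019-12-31: 2020-01-15.
2020-01-15 (Wednesday) is already a business day.
The final due date is 2020-01-15.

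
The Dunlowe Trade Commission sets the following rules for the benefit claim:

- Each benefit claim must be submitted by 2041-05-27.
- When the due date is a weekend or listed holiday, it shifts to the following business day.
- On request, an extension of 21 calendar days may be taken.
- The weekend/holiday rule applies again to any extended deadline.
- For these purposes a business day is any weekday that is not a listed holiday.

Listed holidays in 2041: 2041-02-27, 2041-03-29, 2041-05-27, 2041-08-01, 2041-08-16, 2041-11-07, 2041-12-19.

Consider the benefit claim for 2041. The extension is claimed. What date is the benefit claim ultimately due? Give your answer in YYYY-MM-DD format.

Start from the fixed due date, 2041-05-27.
2041-05-27 is a listed holiday; the next business day is 2041-05-28 (Tuesday).
Add the 21 calendar-day extension to 2041-05-28: 2041-06-18.
2041-06-18 (Tuesday) is already a business day.
So the filing is due 2041-06-18.

2041-06-18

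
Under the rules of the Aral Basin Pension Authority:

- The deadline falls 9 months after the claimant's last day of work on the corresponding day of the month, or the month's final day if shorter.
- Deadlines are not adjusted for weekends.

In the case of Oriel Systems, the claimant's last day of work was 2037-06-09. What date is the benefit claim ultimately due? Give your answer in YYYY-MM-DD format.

9 months from 2037-06-09 is 2038-03-09.
No adjustment is made for weekends or holidays, so 2038-03-09 stands.
Deadline: 2038-03-09.

2038-03-09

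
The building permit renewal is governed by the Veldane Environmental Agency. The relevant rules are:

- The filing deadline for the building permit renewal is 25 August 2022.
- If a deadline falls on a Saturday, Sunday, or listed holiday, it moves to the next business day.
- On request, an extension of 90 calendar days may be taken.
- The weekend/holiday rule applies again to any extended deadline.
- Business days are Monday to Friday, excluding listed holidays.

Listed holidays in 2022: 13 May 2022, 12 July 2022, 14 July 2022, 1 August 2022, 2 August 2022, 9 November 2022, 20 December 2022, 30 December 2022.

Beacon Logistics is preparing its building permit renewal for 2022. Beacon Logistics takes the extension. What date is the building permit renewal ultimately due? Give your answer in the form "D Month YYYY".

The stated deadline is 25 August 2022.
25 August 2022 is a Thursday and not a listed holiday, so it stands.
The 90-calendar-day extension moves the deadline from 25 August 2022 to 23 November 2022.
Since 23 November 2022 is a Wednesday and not a holiday, the date is unchanged.
Deadline: 23 November 2022.

23 November 2022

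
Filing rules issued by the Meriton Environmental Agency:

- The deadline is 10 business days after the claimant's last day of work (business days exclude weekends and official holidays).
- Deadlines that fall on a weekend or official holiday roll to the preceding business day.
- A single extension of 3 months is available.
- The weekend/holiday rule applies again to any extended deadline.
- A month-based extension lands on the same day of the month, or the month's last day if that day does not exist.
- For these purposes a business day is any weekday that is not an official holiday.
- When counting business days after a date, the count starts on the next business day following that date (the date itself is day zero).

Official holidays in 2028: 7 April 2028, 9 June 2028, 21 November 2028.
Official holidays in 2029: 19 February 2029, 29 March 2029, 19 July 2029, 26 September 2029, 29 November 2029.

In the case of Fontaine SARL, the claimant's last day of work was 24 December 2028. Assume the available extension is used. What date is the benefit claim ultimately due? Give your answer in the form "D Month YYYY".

5 April 2029

Starting the day after 24 December 2028 and counting 10 business days lands on 5 January 2029.
Since 5 January 2029 is a Friday and not a holiday, the date is unchanged.
Applying the 3 months extension: 3 months after 5 January 2029 is 5 April 2029.
5 April 2029 is a Thursday and not a listed holiday, so it stands.
The final due date is 5 April 2029.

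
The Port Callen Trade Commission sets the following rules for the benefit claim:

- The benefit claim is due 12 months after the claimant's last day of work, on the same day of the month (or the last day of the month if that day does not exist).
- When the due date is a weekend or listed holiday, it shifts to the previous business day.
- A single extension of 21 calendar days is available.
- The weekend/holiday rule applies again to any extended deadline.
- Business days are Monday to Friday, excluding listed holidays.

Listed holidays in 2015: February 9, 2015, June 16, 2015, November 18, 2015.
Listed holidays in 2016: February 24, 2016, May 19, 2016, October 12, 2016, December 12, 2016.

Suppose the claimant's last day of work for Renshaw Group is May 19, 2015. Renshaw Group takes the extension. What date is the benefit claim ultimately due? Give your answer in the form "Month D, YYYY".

12 months after May 19, 2015, on the same day of the month, is May 19, 2016.
May 19, 2016 falls on a listed holiday. Rolling to the preceding business day gives May 18, 2016, a Wednesday.
The 21-calendar-day extension moves the deadline from May 18, 2016 to June 8, 2016.
June 8, 2016 falls on a Wednesday, which is a business day, so no adjustment is needed.
So the filing is due June 8, 2016.

June 8, 2016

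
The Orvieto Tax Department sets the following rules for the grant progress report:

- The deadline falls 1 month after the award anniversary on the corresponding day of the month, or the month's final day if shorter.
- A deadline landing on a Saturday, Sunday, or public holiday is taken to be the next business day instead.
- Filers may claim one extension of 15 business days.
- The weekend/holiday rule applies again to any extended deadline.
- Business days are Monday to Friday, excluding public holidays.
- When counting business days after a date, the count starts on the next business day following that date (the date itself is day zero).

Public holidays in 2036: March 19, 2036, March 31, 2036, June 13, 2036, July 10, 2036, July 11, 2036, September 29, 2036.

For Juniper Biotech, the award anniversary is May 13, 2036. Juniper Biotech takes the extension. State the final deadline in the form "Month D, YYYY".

Moving 1 month forward from May 13, 2036 on the corresponding day gives June 13, 2036.
June 13, 2036 is a listed holiday, so it moves to the next business day, June 16, 2036 (Monday).
Applying the 15-business-day extension: 15 business days after June 16, 2036 is July 7, 2036.
Since July 7, 2036 is a Monday and not a holiday, the date is unchanged.
Deadline: July 7, 2036.

July 7, 2036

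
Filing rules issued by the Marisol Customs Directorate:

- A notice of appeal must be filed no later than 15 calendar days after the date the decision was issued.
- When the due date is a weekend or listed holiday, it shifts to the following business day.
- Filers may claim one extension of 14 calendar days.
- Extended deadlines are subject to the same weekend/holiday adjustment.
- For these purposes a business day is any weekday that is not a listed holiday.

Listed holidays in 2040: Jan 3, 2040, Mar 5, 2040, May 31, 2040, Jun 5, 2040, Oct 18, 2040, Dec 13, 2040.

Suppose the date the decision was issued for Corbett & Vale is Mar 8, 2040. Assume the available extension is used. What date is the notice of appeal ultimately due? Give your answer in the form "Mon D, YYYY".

Trigger date Mar 8, 2040 + 15 calendar days = Mar 23, 2040.
Mar 23, 2040 is a Friday and not a listed holiday, so it stands.
Applying the 14-calendar-day extension: Mar 23, 2040 + 14 days = Apr 6, 2040.
Apr 6, 2040 falls on a Friday, which is a business day, so no adjustment is needed.
So the filing is due Apr 6, 2040.

Apr 6, 2040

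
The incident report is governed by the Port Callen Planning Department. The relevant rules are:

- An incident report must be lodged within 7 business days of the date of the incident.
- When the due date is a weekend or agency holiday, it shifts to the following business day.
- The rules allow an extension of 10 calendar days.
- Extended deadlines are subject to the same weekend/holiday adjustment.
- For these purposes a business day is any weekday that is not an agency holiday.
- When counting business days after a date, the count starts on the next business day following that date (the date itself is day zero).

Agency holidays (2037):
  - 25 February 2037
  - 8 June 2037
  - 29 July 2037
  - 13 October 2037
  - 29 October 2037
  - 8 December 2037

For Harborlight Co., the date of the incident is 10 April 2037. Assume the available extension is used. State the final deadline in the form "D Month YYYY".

Counting 7 business days after 10 April 2037 (skipping weekends and listed holidays) reaches 21 April 2037.
Since 21 April 2037 is a Tuesday and not a holiday, the date is unchanged.
Applying the 10-calendar-day extension: 21 April 2037 + 10 days = 1 May 2037.
1 May 2037 is a Friday and not a listed holiday, so it stands.
Deadline: 1 May 2037.

1 May 2037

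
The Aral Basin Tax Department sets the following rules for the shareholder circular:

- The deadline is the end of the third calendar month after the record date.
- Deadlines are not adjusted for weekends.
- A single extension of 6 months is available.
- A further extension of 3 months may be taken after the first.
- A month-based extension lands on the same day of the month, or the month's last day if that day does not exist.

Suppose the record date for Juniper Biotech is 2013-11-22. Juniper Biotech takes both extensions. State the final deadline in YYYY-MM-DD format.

2014-11-28

The third month after 2013-11-22 is February 2014, whose last day is 2014-02-28.
No adjustment is made for weekends or holidays, so 2014-02-28 stands.
The 6 months extension carries 2014-02-28 to 2014-08-28.
2014-08-28 falls on a Thursday. The rules make no weekend/holiday allowance, so it remains 2014-08-28.
Add 3 months to 2014-08-28: 2014-11-28.
No adjustment is made for weekends or holidays, so 2014-11-28 stands.
Final deadline: 2014-11-28.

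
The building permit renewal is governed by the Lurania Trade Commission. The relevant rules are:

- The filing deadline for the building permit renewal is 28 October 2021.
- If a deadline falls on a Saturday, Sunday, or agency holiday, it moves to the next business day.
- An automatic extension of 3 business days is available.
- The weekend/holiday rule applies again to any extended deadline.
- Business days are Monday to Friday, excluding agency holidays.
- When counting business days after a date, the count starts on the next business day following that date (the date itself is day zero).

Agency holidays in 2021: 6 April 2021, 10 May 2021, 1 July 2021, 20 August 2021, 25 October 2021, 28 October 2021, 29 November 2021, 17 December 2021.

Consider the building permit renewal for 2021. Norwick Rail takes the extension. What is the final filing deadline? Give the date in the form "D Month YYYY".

3 November 2021

The statutory due date is 28 October 2021.
28 October 2021 is a listed holiday, so it moves to the next business day, 29 October 2021 (Friday).
The 3-business-day extension runs from 29 October 2021 to 3 November 2021.
3 November 2021 falls on a Wednesday, which is a business day, so no adjustment is needed.
So the filing is due 3 November 2021.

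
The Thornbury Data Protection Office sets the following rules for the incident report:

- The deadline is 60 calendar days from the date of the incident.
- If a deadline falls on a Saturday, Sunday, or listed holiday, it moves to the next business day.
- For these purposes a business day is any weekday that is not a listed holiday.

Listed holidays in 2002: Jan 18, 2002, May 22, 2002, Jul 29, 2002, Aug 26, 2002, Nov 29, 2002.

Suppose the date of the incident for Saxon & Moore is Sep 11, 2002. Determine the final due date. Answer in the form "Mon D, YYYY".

Nov 11, 2002

60 calendar days after Sep 11, 2002 is Nov 10, 2002.
Nov 10, 2002 is a Sunday; the next business day is Nov 11, 2002 (Monday).
So the filing is due Nov 11, 2002.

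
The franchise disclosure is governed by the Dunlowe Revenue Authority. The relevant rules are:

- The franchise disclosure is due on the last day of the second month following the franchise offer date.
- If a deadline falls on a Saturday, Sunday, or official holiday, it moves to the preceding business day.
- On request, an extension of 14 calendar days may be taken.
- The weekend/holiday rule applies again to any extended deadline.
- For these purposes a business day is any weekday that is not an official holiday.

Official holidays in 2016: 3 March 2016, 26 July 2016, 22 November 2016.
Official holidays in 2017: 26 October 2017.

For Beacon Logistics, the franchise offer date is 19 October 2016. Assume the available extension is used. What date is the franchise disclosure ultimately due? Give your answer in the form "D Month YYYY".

2 months after 19 October 2016 is December 2016; that month ends on 31 December 2016.
Because 31 December 2016 is a Saturday, the deadline becomes 30 December 2016 (Friday).
With the 14-day extension, 30 December 2016 becomes 13 January 2017.
13 January 2017 (Friday) is already a business day.
The final due date is 13 January 2017.

13 January 2017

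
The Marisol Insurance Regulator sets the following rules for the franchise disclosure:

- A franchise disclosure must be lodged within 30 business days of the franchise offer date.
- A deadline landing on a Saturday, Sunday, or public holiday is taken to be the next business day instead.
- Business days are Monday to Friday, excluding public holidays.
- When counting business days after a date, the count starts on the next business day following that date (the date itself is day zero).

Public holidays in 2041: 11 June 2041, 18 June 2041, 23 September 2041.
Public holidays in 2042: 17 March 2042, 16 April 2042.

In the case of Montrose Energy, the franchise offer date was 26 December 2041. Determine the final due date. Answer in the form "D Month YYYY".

6 February 2042

Starting the day after 26 December 2041 and counting 30 business days lands on 6 February 2042.
Since 6 February 2042 is a Thursday and not a holiday, the date is unchanged.
Final deadline: 6 February 2042.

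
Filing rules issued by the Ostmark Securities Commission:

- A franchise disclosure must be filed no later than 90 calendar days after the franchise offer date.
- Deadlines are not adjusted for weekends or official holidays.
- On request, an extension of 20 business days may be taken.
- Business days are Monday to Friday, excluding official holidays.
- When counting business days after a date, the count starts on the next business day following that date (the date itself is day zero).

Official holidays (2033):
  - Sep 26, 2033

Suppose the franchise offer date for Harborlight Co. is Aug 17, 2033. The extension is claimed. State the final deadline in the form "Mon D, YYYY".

Trigger date Aug 17, 2033 + 90 calendar days = Nov 15, 2033.
Nov 15, 2033 falls on a Tuesday. The rules make no weekend/holiday allowance, so it remains Nov 15, 2033.
Applying the 20-business-day extension: 20 business days after Nov 15, 2033 is Dec 13, 2033.
No adjustment is made for weekends or holidays, so Dec 13, 2033 stands.
Final deadline: Dec 13, 2033.

Dec 13, 2033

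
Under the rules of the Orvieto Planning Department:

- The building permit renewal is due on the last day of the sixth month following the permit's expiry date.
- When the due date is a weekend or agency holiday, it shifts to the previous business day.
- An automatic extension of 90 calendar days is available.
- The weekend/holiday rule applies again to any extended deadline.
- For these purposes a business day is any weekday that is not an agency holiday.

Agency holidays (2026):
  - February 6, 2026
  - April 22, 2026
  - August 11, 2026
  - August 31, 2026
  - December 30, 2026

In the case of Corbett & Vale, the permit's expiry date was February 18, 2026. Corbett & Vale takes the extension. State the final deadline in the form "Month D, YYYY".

6 months after February 18, 2026 is August 2026; that month ends on August 31, 2026.
August 31, 2026 is a listed holiday, so it moves to the preceding business day, August 28, 2026 (Friday).
Applying the 90-calendar-day extension: August 28, 2026 + 90 days = November 26, 2026.
November 26, 2026 (Thursday) is already a business day.
Deadline: November 26, 2026.

November 26, 2026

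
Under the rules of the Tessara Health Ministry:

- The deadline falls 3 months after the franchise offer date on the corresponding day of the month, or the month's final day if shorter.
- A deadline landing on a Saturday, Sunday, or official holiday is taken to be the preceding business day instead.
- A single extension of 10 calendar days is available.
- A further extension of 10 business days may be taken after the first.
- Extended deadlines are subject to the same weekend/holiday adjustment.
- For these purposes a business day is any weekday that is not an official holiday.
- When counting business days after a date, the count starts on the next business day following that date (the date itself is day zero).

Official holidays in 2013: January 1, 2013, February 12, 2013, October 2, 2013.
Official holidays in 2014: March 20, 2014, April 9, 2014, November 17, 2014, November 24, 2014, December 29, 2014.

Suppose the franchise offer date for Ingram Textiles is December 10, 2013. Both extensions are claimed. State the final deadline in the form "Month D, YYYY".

April 3, 2014

3 months after December 10, 2013, on the same day of the month, is March 10, 2014.
Since March 10, 2014 is a Monday and not a holiday, the date is unchanged.
The 10-calendar-day extension moves the deadline from March 10, 2014 to March 20, 2014.
March 20, 2014 is a listed holiday; the preceding business day is March 19, 2014 (Wednesday).
The 10-business-day extension runs from March 19, 2014 to April 3, 2014.
Since April 3, 2014 is a Thursday and not a holiday, the date is unchanged.
Final deadline: April 3, 2014.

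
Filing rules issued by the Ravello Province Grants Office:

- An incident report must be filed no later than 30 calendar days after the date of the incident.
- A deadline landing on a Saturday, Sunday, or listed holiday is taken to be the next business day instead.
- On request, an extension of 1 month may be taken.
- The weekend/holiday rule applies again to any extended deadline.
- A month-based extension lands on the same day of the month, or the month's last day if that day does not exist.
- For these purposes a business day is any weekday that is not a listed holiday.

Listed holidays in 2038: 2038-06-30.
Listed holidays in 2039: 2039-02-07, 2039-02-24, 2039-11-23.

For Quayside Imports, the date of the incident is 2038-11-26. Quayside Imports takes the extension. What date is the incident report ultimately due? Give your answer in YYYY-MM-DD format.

Trigger date 2038-11-26 + 30 calendar days = 2038-12-26.
Because 2038-12-26 is a Sunday, the deadline becomes 2038-12-27 (Monday).
Add 1 month to 2038-12-27: 2039-01-27.
2039-01-27 (Thursday) is already a business day.
Deadline: 2039-01-27.

2039-01-27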